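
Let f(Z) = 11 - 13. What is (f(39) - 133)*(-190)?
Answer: 25650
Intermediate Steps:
f(Z) = -2
(f(39) - 133)*(-190) = (-2 - 133)*(-190) = -135*(-190) = 25650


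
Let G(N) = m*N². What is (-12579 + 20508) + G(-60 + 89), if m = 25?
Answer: 28954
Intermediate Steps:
G(N) = 25*N²
(-12579 + 20508) + G(-60 + 89) = (-12579 + 20508) + 25*(-60 + 89)² = 7929 + 25*29² = 7929 + 25*841 = 7929 + 21025 = 28954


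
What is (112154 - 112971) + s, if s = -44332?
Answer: -45149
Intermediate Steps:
(112154 - 112971) + s = (112154 - 112971) - 44332 = -817 - 44332 = -45149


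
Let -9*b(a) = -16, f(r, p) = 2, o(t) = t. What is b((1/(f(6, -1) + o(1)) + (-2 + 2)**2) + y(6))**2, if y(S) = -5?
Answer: 256/81 ≈ 3.1605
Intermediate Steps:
b(a) = 16/9 (b(a) = -1/9*(-16) = 16/9)
b((1/(f(6, -1) + o(1)) + (-2 + 2)**2) + y(6))**2 = (16/9)**2 = 256/81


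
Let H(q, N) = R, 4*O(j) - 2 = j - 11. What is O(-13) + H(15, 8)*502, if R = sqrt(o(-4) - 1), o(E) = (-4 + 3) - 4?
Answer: -11/2 + 502*I*sqrt(6) ≈ -5.5 + 1229.6*I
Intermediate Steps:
O(j) = -9/4 + j/4 (O(j) = 1/2 + (j - 11)/4 = 1/2 + (-11 + j)/4 = 1/2 + (-11/4 + j/4) = -9/4 + j/4)
o(E) = -5 (o(E) = -1 - 4 = -5)
R = I*sqrt(6) (R = sqrt(-5 - 1) = sqrt(-6) = I*sqrt(6) ≈ 2.4495*I)
H(q, N) = I*sqrt(6)
O(-13) + H(15, 8)*502 = (-9/4 + (1/4)*(-13)) + (I*sqrt(6))*502 = (-9/4 - 13/4) + 502*I*sqrt(6) = -11/2 + 502*I*sqrt(6)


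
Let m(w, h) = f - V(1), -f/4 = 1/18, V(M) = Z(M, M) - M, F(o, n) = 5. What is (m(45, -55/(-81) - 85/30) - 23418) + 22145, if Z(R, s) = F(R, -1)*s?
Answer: -11495/9 ≈ -1277.2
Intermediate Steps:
Z(R, s) = 5*s
V(M) = 4*M (V(M) = 5*M - M = 4*M)
f = -2/9 (f = -4/18 = -4*1/18 = -2/9 ≈ -0.22222)
m(w, h) = -38/9 (m(w, h) = -2/9 - 4 = -38/9)
(m(45, -55/(-81) - 85/30) - 23418) + 22145 = (-38/9 - 23418) + 22145 = -210800/9 + 22145 = -11495/9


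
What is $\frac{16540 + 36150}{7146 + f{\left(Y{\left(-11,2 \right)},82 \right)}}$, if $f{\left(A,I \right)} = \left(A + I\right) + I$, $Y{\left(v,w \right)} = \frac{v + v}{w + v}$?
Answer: $\frac{237105}{32906} \approx 7.2055$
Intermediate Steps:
$Y{\left(v,w \right)} = \frac{2 v}{v + w}$
$f{\left(A,I \right)} = A + 2 I$
$\frac{16540 + 36150}{7146 + f{\left(Y{\left(-11,2 \right)},82 \right)}} = \frac{16540 + 36150}{7146 + \left(2 \left(-11\right) \frac{1}{-11 + 2} + 2 \cdot 82\right)} = \frac{52690}{7146 + \left(2 \left(-11\right) \frac{1}{-9} + 164\right)} = \frac{52690}{7146 + \left(2 \left(-11\right) \left(- \frac{1}{9}\right) + 164\right)} = \frac{52690}{7146 + \left(\frac{22}{9} + 164\right)} = \frac{52690}{7146 + \frac{1498}{9}} = \frac{52690}{\frac{65812}{9}} = 52690 \cdot \frac{9}{65812} = \frac{237105}{32906}$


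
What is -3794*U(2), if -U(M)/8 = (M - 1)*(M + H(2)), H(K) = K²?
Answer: 182112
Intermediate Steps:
U(M) = -8*(-1 + M)*(4 + M) (U(M) = -8*(M - 1)*(M + 2²) = -8*(-1 + M)*(M + 4) = -8*(-1 + M)*(4 + M))
-3794*U(2) = -3794*(32 - 24*2 - 8*2²) = -3794*(32 - 48 - 8*4) = -3794*(32 - 48 - 32) = -3794*(-48) = 182112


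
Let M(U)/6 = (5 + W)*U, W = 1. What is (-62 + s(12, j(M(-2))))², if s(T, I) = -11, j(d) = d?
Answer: 5329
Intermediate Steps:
M(U) = 36*U (M(U) = 6*((5 + 1)*U) = 6*(6*U) = 36*U)
(-62 + s(12, j(M(-2))))² = (-62 - 11)² = (-73)² = 5329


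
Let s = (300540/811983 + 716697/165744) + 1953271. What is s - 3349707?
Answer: -6960502034971243/4984492976 ≈ -1.3964e+6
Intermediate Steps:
s = 9736088978186789/4984492976 (s = (300540*(1/811983) + 716697*(1/165744)) + 1953271 = (100180/270661 + 79633/18416) + 1953271 = 23398462293/4984492976 + 1953271 = 9736088978186789/4984492976 ≈ 1.9533e+6)
s - 3349707 = 9736088978186789/4984492976 - 3349707 = -6960502034971243/4984492976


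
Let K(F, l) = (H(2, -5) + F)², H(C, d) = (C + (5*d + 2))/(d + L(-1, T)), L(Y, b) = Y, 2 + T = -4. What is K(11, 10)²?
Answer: 707281/16 ≈ 44205.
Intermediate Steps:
T = -6 (T = -2 - 4 = -6)
H(C, d) = (2 + C + 5*d)/(-1 + d) (H(C, d) = (C + (5*d + 2))/(d - 1) = (C + (2 + 5*d))/(-1 + d) = (2 + C + 5*d)/(-1 + d))
K(F, l) = (7/2 + F)² (K(F, l) = ((2 + 2 + 5*(-5))/(-1 - 5) + F)² = ((2 + 2 - 25)/(-6) + F)² = (-⅙*(-21) + F)² = (7/2 + F)²)
K(11, 10)² = ((7 + 2*11)²/4)² = ((7 + 22)²/4)² = ((¼)*29²)² = ((¼)*841)² = (841/4)² = 707281/16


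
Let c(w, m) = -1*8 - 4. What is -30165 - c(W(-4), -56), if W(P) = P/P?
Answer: -30153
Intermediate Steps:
W(P) = 1
c(w, m) = -12 (c(w, m) = -8 - 4 = -12)
-30165 - c(W(-4), -56) = -30165 - 1*(-12) = -30165 + 12 = -30153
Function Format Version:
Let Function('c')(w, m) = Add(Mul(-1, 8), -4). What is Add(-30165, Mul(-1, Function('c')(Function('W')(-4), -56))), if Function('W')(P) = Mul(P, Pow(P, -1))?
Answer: -30153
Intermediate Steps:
Function('W')(P) = 1
Function('c')(w, m) = -12 (Function('c')(w, m) = Add(-8, -4) = -12)
Add(-30165, Mul(-1, Function('c')(Function('W')(-4), -56))) = Add(-30165, Mul(-1, -12)) = Add(-30165, 12) = -30153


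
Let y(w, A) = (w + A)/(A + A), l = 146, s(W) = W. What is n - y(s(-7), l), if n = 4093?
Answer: 1195017/292 ≈ 4092.5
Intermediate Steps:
y(w, A) = (A + w)/(2*A) (y(w, A) = (A + w)/((2*A)) = (A + w)*(1/(2*A)) = (A + w)/(2*A))
n - y(s(-7), l) = 4093 - (146 - 7)/(2*146) = 4093 - 139/(2*146) = 4093 - 1*139/292 = 4093 - 139/292 = 1195017/292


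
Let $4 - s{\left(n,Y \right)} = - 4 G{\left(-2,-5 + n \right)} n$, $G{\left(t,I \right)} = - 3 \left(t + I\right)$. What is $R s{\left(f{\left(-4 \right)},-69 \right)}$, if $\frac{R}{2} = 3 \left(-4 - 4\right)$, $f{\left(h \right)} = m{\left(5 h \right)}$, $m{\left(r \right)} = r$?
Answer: $310848$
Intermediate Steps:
$f{\left(h \right)} = 5 h$
$G{\left(t,I \right)} = - 3 I - 3 t$ ($G{\left(t,I \right)} = - 3 \left(I + t\right) = - 3 I - 3 t$)
$s{\left(n,Y \right)} = 4 - n \left(-84 + 12 n\right)$ ($s{\left(n,Y \right)} = 4 - - 4 \left(- 3 \left(-5 + n\right) - -6\right) n = 4 - - 4 \left(\left(15 - 3 n\right) + 6\right) n = 4 - - 4 \left(21 - 3 n\right) n = 4 - \left(-84 + 12 n\right) n = 4 - n \left(-84 + 12 n\right)$)
$R = -48$ ($R = 2 \cdot 3 \left(-4 - 4\right) = 2 \cdot 3 \left(-8\right) = 2 \left(-24\right) = -48$)
$R s{\left(f{\left(-4 \right)},-69 \right)} = - 48 \left(4 - 12 \cdot 5 \left(-4\right) \left(-7 + 5 \left(-4\right)\right)\right) = - 48 \left(4 - - 240 \left(-7 - 20\right)\right) = - 48 \left(4 - \left(-240\right) \left(-27\right)\right) = - 48 \left(4 - 6480\right) = \left(-48\right) \left(-6476\right) = 310848$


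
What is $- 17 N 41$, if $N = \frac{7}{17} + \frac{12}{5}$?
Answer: $- \frac{9799}{5} \approx -1959.8$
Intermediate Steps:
$N = \frac{239}{85}$ ($N = 7 \cdot \frac{1}{17} + 12 \cdot \frac{1}{5} = \frac{7}{17} + \frac{12}{5} = \frac{239}{85} \approx 2.8118$)
$- 17 N 41 = \left(-17\right) \frac{239}{85} \cdot 41 = \left(- \frac{239}{5}\right) 41 = - \frac{9799}{5}$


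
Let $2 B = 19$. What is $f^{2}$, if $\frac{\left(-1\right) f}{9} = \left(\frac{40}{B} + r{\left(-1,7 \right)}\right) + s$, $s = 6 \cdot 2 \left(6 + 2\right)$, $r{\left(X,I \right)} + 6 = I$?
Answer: $\frac{299532249}{361} \approx 8.2973 \cdot 10^{5}$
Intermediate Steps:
$B = \frac{19}{2}$ ($B = \frac{1}{2} \cdot 19 = \frac{19}{2} \approx 9.5$)
$r{\left(X,I \right)} = -6 + I$
$s = 96$ ($s = 12 \cdot 8 = 96$)
$f = - \frac{17307}{19}$ ($f = - 9 \left(\left(\frac{40}{\frac{19}{2}} + \left(-6 + 7\right)\right) + 96\right) = - 9 \left(\left(40 \cdot \frac{2}{19} + 1\right) + 96\right) = - 9 \left(\left(\frac{80}{19} + 1\right) + 96\right) = - 9 \left(\frac{99}{19} + 96\right) = \left(-9\right) \frac{1923}{19} = - \frac{17307}{19} \approx -910.89$)
$f^{2} = \left(- \frac{17307}{19}\right)^{2} = \frac{299532249}{361}$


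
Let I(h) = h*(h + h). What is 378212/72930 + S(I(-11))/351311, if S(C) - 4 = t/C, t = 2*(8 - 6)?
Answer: 730786808716/140916111765 ≈ 5.1860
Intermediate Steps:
t = 4 (t = 2*2 = 4)
I(h) = 2*h² (I(h) = h*(2*h) = 2*h²)
S(C) = 4 + 4/C
378212/72930 + S(I(-11))/351311 = 378212/72930 + (4 + 4/((2*(-11)²)))/351311 = 378212*(1/72930) + (4 + 4/((2*121)))*(1/351311) = 189106/36465 + (4 + 4/242)*(1/351311) = 189106/36465 + (4 + 4*(1/242))*(1/351311) = 189106/36465 + (4 + 2/121)*(1/351311) = 189106/36465 + (486/121)*(1/351311) = 189106/36465 + 486/42508631 = 730786808716/140916111765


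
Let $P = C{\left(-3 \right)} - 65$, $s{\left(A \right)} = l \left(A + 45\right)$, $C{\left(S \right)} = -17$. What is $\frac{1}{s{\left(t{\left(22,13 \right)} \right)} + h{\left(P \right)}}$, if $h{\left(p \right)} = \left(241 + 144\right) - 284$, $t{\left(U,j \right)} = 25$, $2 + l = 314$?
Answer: $\frac{1}{21941} \approx 4.5577 \cdot 10^{-5}$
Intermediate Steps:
$l = 312$ ($l = -2 + 314 = 312$)
$s{\left(A \right)} = 14040 + 312 A$ ($s{\left(A \right)} = 312 \left(A + 45\right) = 312 \left(45 + A\right) = 14040 + 312 A$)
$P = -82$ ($P = -17 - 65 = -82$)
$h{\left(p \right)} = 101$ ($h{\left(p \right)} = 385 - 284 = 101$)
$\frac{1}{s{\left(t{\left(22,13 \right)} \right)} + h{\left(P \right)}} = \frac{1}{\left(14040 + 312 \cdot 25\right) + 101} = \frac{1}{\left(14040 + 7800\right) + 101} = \frac{1}{21840 + 101} = \frac{1}{21941}$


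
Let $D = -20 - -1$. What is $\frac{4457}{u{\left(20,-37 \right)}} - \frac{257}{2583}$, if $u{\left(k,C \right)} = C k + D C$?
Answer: $- \frac{11521940}{95571} \approx -120.56$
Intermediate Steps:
$D = -19$ ($D = -20 + 1 = -19$)
$u{\left(k,C \right)} = - 19 C + C k$ ($u{\left(k,C \right)} = C k - 19 C = - 19 C + C k$)
$\frac{4457}{u{\left(20,-37 \right)}} - \frac{257}{2583} = \frac{4457}{\left(-37\right) \left(-19 + 20\right)} - \frac{257}{2583} = \frac{4457}{\left(-37\right) 1} - \frac{257}{2583} = \frac{4457}{-37} - \frac{257}{2583} = 4457 \left(- \frac{1}{37}\right) - \frac{257}{2583} = - \frac{4457}{37} - \frac{257}{2583} = - \frac{11521940}{95571}$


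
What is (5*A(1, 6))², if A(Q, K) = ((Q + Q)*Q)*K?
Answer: 3600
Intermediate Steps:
A(Q, K) = 2*K*Q² (A(Q, K) = ((2*Q)*Q)*K = (2*Q²)*K = 2*K*Q²)
(5*A(1, 6))² = (5*(2*6*1²))² = (5*(2*6*1))² = (5*12)² = 60² = 3600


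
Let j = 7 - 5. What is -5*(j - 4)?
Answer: 10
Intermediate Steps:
j = 2
-5*(j - 4) = -5*(2 - 4) = -5*(-2) = 10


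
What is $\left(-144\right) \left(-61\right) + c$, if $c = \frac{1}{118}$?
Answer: $\frac{1036513}{118} \approx 8784.0$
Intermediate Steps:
$c = \frac{1}{118} \approx 0.0084746$
$\left(-144\right) \left(-61\right) + c = \left(-144\right) \left(-61\right) + \frac{1}{118} = 8784 + \frac{1}{118} = \frac{1036513}{118}$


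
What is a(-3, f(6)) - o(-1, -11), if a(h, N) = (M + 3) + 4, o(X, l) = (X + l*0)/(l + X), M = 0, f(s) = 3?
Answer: 83/12 ≈ 6.9167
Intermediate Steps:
o(X, l) = X/(X + l) (o(X, l) = (X + 0)/(X + l) = X/(X + l))
a(h, N) = 7 (a(h, N) = (0 + 3) + 4 = 3 + 4 = 7)
a(-3, f(6)) - o(-1, -11) = 7 - (-1)/(-1 - 11) = 7 - (-1)/(-12) = 7 - (-1)*(-1)/12 = 7 - 1*1/12 = 7 - 1/12 = 83/12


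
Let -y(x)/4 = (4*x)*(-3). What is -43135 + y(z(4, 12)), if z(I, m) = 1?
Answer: -43087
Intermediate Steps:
y(x) = 48*x (y(x) = -4*4*x*(-3) = -(-48)*x = 48*x)
-43135 + y(z(4, 12)) = -43135 + 48*1 = -43135 + 48 = -43087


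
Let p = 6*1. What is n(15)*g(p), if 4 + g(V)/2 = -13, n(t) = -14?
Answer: 476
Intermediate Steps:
p = 6
g(V) = -34 (g(V) = -8 + 2*(-13) = -8 - 26 = -34)
n(15)*g(p) = -14*(-34) = 476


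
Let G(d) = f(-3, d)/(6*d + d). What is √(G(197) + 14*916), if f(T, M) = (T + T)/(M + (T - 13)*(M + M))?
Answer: √23435565062126/42749 ≈ 113.24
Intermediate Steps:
f(T, M) = 2*T/(M + 2*M*(-13 + T)) (f(T, M) = (2*T)/(M + (-13 + T)*(2*M)) = (2*T)/(M + 2*M*(-13 + T)) = 2*T/(M + 2*M*(-13 + T)))
G(d) = 6/(217*d²) (G(d) = (2*(-3)/(d*(-25 + 2*(-3))))/(6*d + d) = (2*(-3)/(d*(-25 - 6)))/((7*d)) = (2*(-3)/(d*(-31)))*(1/(7*d)) = (2*(-3)*(-1/31)/d)*(1/(7*d)) = (6/(31*d))*(1/(7*d)) = 6/(217*d²))
√(G(197) + 14*916) = √((6/217)/197² + 14*916) = √((6/217)*(1/38809) + 12824) = √(6/8421553 + 12824) = √(107997995678/8421553) = √23435565062126/42749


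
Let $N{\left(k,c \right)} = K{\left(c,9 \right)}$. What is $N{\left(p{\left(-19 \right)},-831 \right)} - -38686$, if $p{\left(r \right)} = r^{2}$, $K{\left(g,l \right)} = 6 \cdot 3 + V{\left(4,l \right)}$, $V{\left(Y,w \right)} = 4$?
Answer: $38708$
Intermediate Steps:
$K{\left(g,l \right)} = 22$ ($K{\left(g,l \right)} = 6 \cdot 3 + 4 = 18 + 4 = 22$)
$N{\left(k,c \right)} = 22$
$N{\left(p{\left(-19 \right)},-831 \right)} - -38686 = 22 - -38686 = 22 + 38686 = 38708$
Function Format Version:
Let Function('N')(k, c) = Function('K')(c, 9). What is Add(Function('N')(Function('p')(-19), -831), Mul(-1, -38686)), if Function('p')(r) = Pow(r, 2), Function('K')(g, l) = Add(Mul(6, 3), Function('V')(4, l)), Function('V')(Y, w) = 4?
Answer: 38708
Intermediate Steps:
Function('K')(g, l) = 22 (Function('K')(g, l) = Add(Mul(6, 3), 4) = Add(18, 4) = 22)
Function('N')(k, c) = 22
Add(Function('N')(Function('p')(-19), -831), Mul(-1, -38686)) = Add(22, Mul(-1, -38686)) = Add(22, 38686) = 38708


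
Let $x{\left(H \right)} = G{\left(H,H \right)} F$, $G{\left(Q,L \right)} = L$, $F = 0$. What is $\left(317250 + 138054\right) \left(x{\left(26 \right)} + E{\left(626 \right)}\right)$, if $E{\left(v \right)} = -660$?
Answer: $-300500640$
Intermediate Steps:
$x{\left(H \right)} = 0$ ($x{\left(H \right)} = H 0 = 0$)
$\left(317250 + 138054\right) \left(x{\left(26 \right)} + E{\left(626 \right)}\right) = \left(317250 + 138054\right) \left(0 - 660\right) = 455304 \left(-660\right) = -300500640$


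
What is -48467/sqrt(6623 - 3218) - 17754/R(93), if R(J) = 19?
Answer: -17754/19 - 48467*sqrt(3405)/3405 ≈ -1765.0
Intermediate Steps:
-48467/sqrt(6623 - 3218) - 17754/R(93) = -48467/sqrt(6623 - 3218) - 17754/19 = -48467*sqrt(3405)/3405 - 17754*1/19 = -48467*sqrt(3405)/3405 - 17754/19 = -17754/19 - 48467*sqrt(3405)/3405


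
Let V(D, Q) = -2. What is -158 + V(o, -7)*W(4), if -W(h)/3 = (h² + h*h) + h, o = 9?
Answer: 58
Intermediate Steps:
W(h) = -6*h² - 3*h (W(h) = -3*((h² + h*h) + h) = -3*((h² + h²) + h) = -3*(2*h² + h) = -3*(h + 2*h²) = -6*h² - 3*h)
-158 + V(o, -7)*W(4) = -158 - (-6)*4*(1 + 2*4) = -158 - (-6)*4*(1 + 8) = -158 - (-6)*4*9 = -158 - 2*(-108) = -158 + 216 = 58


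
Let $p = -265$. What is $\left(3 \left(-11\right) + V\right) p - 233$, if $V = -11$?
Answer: $11427$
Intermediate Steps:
$\left(3 \left(-11\right) + V\right) p - 233 = \left(3 \left(-11\right) - 11\right) \left(-265\right) - 233 = \left(-33 - 11\right) \left(-265\right) - 233 = \left(-44\right) \left(-265\right) - 233 = 11660 - 233 = 11427$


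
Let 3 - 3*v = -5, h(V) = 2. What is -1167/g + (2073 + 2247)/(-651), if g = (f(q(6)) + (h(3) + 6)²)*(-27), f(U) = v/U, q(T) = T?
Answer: -750787/125860 ≈ -5.9653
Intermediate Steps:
v = 8/3 (v = 1 - ⅓*(-5) = 1 + 5/3 = 8/3 ≈ 2.6667)
f(U) = 8/(3*U)
g = -1740 (g = ((8/3)/6 + (2 + 6)²)*(-27) = ((8/3)*(⅙) + 8²)*(-27) = (4/9 + 64)*(-27) = (580/9)*(-27) = -1740)
-1167/g + (2073 + 2247)/(-651) = -1167/(-1740) + (2073 + 2247)/(-651) = -1167*(-1/1740) + 4320*(-1/651) = 389/580 - 1440/217 = -750787/125860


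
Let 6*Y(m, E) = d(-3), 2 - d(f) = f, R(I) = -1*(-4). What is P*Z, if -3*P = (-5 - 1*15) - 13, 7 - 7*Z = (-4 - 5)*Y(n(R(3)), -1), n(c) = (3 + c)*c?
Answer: 319/14 ≈ 22.786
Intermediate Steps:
R(I) = 4
n(c) = c*(3 + c)
d(f) = 2 - f
Y(m, E) = ⅚ (Y(m, E) = (2 - 1*(-3))/6 = (2 + 3)/6 = (⅙)*5 = ⅚)
Z = 29/14 (Z = 1 - (-4 - 5)*5/(7*6) = 1 - (-9)*5/(7*6) = 1 - ⅐*(-15/2) = 1 + 15/14 = 29/14 ≈ 2.0714)
P = 11 (P = -((-5 - 1*15) - 13)/3 = -((-5 - 15) - 13)/3 = -(-20 - 13)/3 = -⅓*(-33) = 11)
P*Z = 11*(29/14) = 319/14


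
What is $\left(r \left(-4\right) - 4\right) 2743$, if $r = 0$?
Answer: $-10972$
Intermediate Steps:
$\left(r \left(-4\right) - 4\right) 2743 = \left(0 \left(-4\right) - 4\right) 2743 = \left(0 - 4\right) 2743 = \left(-4\right) 2743 = -10972$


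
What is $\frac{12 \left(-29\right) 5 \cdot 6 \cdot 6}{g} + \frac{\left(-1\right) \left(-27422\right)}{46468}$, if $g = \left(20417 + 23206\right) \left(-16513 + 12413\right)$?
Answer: $\frac{13631814917}{23086115590} \approx 0.59048$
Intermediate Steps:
$g = -178854300$ ($g = 43623 \left(-4100\right) = -178854300$)
$\frac{12 \left(-29\right) 5 \cdot 6 \cdot 6}{g} + \frac{\left(-1\right) \left(-27422\right)}{46468} = \frac{12 \left(-29\right) 5 \cdot 6 \cdot 6}{-178854300} + \frac{\left(-1\right) \left(-27422\right)}{46468} = - 348 \cdot 30 \cdot 6 \left(- \frac{1}{178854300}\right) + 27422 \cdot \frac{1}{46468} = \left(-348\right) 180 \left(- \frac{1}{178854300}\right) + \frac{13711}{23234} = \left(-62640\right) \left(- \frac{1}{178854300}\right) + \frac{13711}{23234} = \frac{348}{993635} + \frac{13711}{23234} = \frac{13631814917}{23086115590}$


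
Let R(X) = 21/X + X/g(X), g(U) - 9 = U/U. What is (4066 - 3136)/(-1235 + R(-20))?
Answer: -18600/24761 ≈ -0.75118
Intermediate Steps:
g(U) = 10 (g(U) = 9 + U/U = 9 + 1 = 10)
R(X) = 21/X + X/10
(4066 - 3136)/(-1235 + R(-20)) = (4066 - 3136)/(-1235 + (21/(-20) + (1/10)*(-20))) = 930/(-1235 + (21*(-1/20) - 2)) = 930/(-1235 + (-21/20 - 2)) = 930/(-1235 - 61/20) = 930/(-24761/20) = 930*(-20/24761) = -18600/24761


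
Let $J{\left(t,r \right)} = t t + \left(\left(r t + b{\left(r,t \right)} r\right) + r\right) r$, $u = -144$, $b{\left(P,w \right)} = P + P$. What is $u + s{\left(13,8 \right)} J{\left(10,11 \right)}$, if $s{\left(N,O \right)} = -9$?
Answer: $-36981$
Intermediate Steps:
$b{\left(P,w \right)} = 2 P$
$J{\left(t,r \right)} = t^{2} + r \left(r + 2 r^{2} + r t\right)$ ($J{\left(t,r \right)} = t t + \left(\left(r t + 2 r r\right) + r\right) r = t^{2} + \left(\left(r t + 2 r^{2}\right) + r\right) r = t^{2} + \left(\left(2 r^{2} + r t\right) + r\right) r = t^{2} + \left(r + 2 r^{2} + r t\right) r = t^{2} + r \left(r + 2 r^{2} + r t\right)$)
$u + s{\left(13,8 \right)} J{\left(10,11 \right)} = -144 - 9 \left(11^{2} + 10^{2} + 2 \cdot 11^{3} + 10 \cdot 11^{2}\right) = -144 - 9 \left(121 + 100 + 2 \cdot 1331 + 10 \cdot 121\right) = -144 - 9 \left(121 + 100 + 2662 + 1210\right) = -144 - 36837 = -36981$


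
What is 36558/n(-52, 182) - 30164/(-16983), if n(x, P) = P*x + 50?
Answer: -18716701/8882109 ≈ -2.1072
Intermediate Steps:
n(x, P) = 50 + P*x
36558/n(-52, 182) - 30164/(-16983) = 36558/(50 + 182*(-52)) - 30164/(-16983) = 36558/(50 - 9464) - 30164*(-1/16983) = 36558/(-9414) + 30164/16983 = 36558*(-1/9414) + 30164/16983 = -2031/523 + 30164/16983 = -18716701/8882109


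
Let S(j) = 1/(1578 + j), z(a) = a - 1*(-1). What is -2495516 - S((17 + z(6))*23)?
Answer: -5315449081/2130 ≈ -2.4955e+6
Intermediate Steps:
z(a) = 1 + a (z(a) = a + 1 = 1 + a)
-2495516 - S((17 + z(6))*23) = -2495516 - 1/(1578 + (17 + (1 + 6))*23) = -2495516 - 1/(1578 + (17 + 7)*23) = -2495516 - 1/(1578 + 24*23) = -2495516 - 1/(1578 + 552) = -2495516 - 1/2130 = -5315449081/2130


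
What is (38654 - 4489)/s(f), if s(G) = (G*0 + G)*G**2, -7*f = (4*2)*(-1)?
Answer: 11718595/512 ≈ 22888.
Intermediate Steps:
f = 8/7 (f = -4*2*(-1)/7 = -8*(-1)/7 = -1/7*(-8) = 8/7 ≈ 1.1429)
s(G) = G**3 (s(G) = (0 + G)*G**2 = G*G**2 = G**3)
(38654 - 4489)/s(f) = (38654 - 4489)/((8/7)**3) = 34165/(512/343) = 34165*(343/512) = 11718595/512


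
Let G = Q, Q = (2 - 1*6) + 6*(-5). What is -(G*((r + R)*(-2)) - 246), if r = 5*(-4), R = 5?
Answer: 1266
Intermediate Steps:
r = -20
Q = -34 (Q = (2 - 6) - 30 = -4 - 30 = -34)
G = -34
-(G*((r + R)*(-2)) - 246) = -(-34*(-20 + 5)*(-2) - 246) = -(-(-510)*(-2) - 246) = -(-34*30 - 246) = -(-1020 - 246) = -1*(-1266) = 1266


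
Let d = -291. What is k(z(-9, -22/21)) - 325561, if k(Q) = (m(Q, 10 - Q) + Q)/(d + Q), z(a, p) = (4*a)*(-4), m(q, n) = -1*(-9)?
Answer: -15952540/49 ≈ -3.2556e+5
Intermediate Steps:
m(q, n) = 9
z(a, p) = -16*a
k(Q) = (9 + Q)/(-291 + Q)
k(z(-9, -22/21)) - 325561 = (9 - 16*(-9))/(-291 - 16*(-9)) - 325561 = (9 + 144)/(-291 + 144) - 325561 = 153/(-147) - 325561 = -1/147*153 - 325561 = -51/49 - 325561 = -15952540/49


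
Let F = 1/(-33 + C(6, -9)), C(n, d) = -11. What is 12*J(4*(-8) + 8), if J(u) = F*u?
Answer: 72/11 ≈ 6.5455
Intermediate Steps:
F = -1/44 (F = 1/(-33 - 11) = 1/(-44) = -1/44 ≈ -0.022727)
J(u) = -u/44
12*J(4*(-8) + 8) = 12*(-(4*(-8) + 8)/44) = 12*(-(-32 + 8)/44) = 12*(-1/44*(-24)) = 12*(6/11) = 72/11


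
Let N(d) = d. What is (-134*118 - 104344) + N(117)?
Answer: -120039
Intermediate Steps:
(-134*118 - 104344) + N(117) = (-134*118 - 104344) + 117 = (-15812 - 104344) + 117 = -120156 + 117 = -120039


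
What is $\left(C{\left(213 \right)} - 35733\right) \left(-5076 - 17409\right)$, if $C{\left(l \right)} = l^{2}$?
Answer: $-216665460$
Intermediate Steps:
$\left(C{\left(213 \right)} - 35733\right) \left(-5076 - 17409\right) = \left(213^{2} - 35733\right) \left(-5076 - 17409\right) = \left(45369 - 35733\right) \left(-22485\right) = 9636 \left(-22485\right) = -216665460$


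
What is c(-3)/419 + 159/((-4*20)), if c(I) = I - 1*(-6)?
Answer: -66381/33520 ≈ -1.9803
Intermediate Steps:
c(I) = 6 + I (c(I) = I + 6 = 6 + I)
c(-3)/419 + 159/((-4*20)) = (6 - 3)/419 + 159/((-4*20)) = 3*(1/419) + 159/(-80) = 3/419 + 159*(-1/80) = 3/419 - 159/80 = -66381/33520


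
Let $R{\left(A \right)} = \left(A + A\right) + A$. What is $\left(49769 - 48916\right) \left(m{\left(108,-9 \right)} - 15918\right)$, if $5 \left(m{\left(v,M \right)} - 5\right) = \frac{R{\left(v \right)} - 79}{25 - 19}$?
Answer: $- \frac{81400937}{6} \approx -1.3567 \cdot 10^{7}$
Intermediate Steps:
$R{\left(A \right)} = 3 A$ ($R{\left(A \right)} = 2 A + A = 3 A$)
$m{\left(v,M \right)} = \frac{71}{30} + \frac{v}{10}$ ($m{\left(v,M \right)} = 5 + \frac{\left(3 v - 79\right) \frac{1}{25 - 19}}{5} = 5 + \frac{\left(-79 + 3 v\right) \frac{1}{6}}{5} = 5 + \frac{- \frac{79}{6} + \frac{v}{2}}{5} = 5 + \left(- \frac{79}{30} + \frac{v}{10}\right) = \frac{71}{30} + \frac{v}{10}$)
$\left(49769 - 48916\right) \left(m{\left(108,-9 \right)} - 15918\right) = \left(49769 - 48916\right) \left(\left(\frac{71}{30} + \frac{1}{10} \cdot 108\right) - 15918\right) = 853 \left(\left(\frac{71}{30} + \frac{54}{5}\right) - 15918\right) = 853 \left(\frac{79}{6} - 15918\right) = 853 \left(- \frac{95429}{6}\right) = - \frac{81400937}{6}$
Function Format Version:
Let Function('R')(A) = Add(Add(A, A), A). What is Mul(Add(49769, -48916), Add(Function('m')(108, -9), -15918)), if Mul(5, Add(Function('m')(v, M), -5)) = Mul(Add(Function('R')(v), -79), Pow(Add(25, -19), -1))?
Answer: Rational(-81400937, 6) ≈ -1.3567e+7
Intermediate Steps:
Function('R')(A) = Mul(3, A) (Function('R')(A) = Add(Mul(2, A), A) = Mul(3, A))
Function('m')(v, M) = Add(Rational(71, 30), Mul(Rational(1, 10), v)) (Function('m')(v, M) = Add(5, Mul(Rational(1, 5), Mul(Add(Mul(3, v), -79), Pow(Add(25, -19), -1)))) = Add(5, Mul(Rational(1, 5), Mul(Add(-79, Mul(3, v)), Pow(6, -1)))) = Add(5, Mul(Rational(1, 5), Mul(Add(-79, Mul(3, v)), Rational(1, 6)))) = Add(5, Mul(Rational(1, 5), Add(Rational(-79, 6), Mul(Rational(1, 2), v)))) = Add(5, Add(Rational(-79, 30), Mul(Rational(1, 10), v))) = Add(Rational(71, 30), Mul(Rational(1, 10), v)))
Mul(Add(49769, -48916), Add(Function('m')(108, -9), -15918)) = Mul(Add(49769, -48916), Add(Add(Rational(71, 30), Mul(Rational(1, 10), 108)), -15918)) = Mul(853, Add(Add(Rational(71, 30), Rational(54, 5)), -15918)) = Mul(853, Add(Rational(79, 6), -15918)) = Mul(853, Rational(-95429, 6)) = Rational(-81400937, 6)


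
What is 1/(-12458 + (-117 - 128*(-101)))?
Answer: 1/353 ≈ 0.0028329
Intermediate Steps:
1/(-12458 + (-117 - 128*(-101))) = 1/(-12458 + (-117 + 12928)) = 1/(-12458 + 12811) = 1/353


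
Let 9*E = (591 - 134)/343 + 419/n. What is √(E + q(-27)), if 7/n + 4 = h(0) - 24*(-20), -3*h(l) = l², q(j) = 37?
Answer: 2*√17303006/147 ≈ 56.594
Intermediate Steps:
h(l) = -l²/3
n = 1/68 (n = 7/(-4 + (-⅓*0² - 24*(-20))) = 7/(-4 + (-⅓*0 + 480)) = 7/(-4 + (0 + 480)) = 7/(-4 + 480) = 7/476 = 7*(1/476) = 1/68 ≈ 0.014706)
E = 9773213/3087 (E = ((591 - 134)/343 + 419/(1/68))/9 = (457*(1/343) + 419*68)/9 = (457/343 + 28492)/9 = (⅑)*(9773213/343) = 9773213/3087 ≈ 3165.9)
√(E + q(-27)) = √(9773213/3087 + 37) = √(9887432/3087) = 2*√17303006/147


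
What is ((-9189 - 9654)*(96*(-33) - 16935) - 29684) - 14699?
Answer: 378756446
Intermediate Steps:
((-9189 - 9654)*(96*(-33) - 16935) - 29684) - 14699 = (-18843*(-3168 - 16935) - 29684) - 14699 = (-18843*(-20103) - 29684) - 14699 = (378800829 - 29684) - 14699 = 378771145 - 14699 = 378756446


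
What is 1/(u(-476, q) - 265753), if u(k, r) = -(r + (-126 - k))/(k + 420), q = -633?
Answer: -56/14882451 ≈ -3.7628e-6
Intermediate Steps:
u(k, r) = -(-126 + r - k)/(420 + k)
1/(u(-476, q) - 265753) = 1/((126 - 476 - 1*(-633))/(420 - 476) - 265753) = 1/((126 - 476 + 633)/(-56) - 265753) = 1/(-1/56*283 - 265753) = 1/(-283/56 - 265753) = 1/(-14882451/56) = -56/14882451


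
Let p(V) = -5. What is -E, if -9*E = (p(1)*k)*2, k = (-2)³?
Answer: 80/9 ≈ 8.8889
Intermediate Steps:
k = -8
E = -80/9 (E = -(-5*(-8))*2/9 = -40*2/9 = -⅑*80 = -80/9 ≈ -8.8889)
-E = -1*(-80/9) = 80/9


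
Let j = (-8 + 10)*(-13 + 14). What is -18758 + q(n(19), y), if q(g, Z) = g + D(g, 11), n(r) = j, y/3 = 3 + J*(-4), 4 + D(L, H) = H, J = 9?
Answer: -18749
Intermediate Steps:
D(L, H) = -4 + H
y = -99 (y = 3*(3 + 9*(-4)) = 3*(3 - 36) = 3*(-33) = -99)
j = 2 (j = 2*1 = 2)
n(r) = 2
q(g, Z) = 7 + g (q(g, Z) = g + (-4 + 11) = g + 7 = 7 + g)
-18758 + q(n(19), y) = -18758 + (7 + 2) = -18758 + 9 = -18749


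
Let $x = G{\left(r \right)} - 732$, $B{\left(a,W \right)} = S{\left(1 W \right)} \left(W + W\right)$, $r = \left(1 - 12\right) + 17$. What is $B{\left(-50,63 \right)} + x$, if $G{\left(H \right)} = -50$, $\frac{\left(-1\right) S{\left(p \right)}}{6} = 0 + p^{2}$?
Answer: $-3001346$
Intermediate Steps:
$r = 6$ ($r = -11 + 17 = 6$)
$S{\left(p \right)} = - 6 p^{2}$ ($S{\left(p \right)} = - 6 \left(0 + p^{2}\right) = - 6 p^{2}$)
$B{\left(a,W \right)} = - 12 W^{3}$ ($B{\left(a,W \right)} = - 6 \left(1 W\right)^{2} \left(W + W\right) = - 6 W^{2} \cdot 2 W = - 12 W^{3}$)
$x = -782$ ($x = -50 - 732 = -782$)
$B{\left(-50,63 \right)} + x = - 12 \cdot 63^{3} - 782 = \left(-12\right) 250047 - 782 = -3000564 - 782 = -3001346$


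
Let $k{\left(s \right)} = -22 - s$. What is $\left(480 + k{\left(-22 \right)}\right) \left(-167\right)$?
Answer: $-80160$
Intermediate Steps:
$\left(480 + k{\left(-22 \right)}\right) \left(-167\right) = \left(480 - 0\right) \left(-167\right) = \left(480 + \left(-22 + 22\right)\right) \left(-167\right) = \left(480 + 0\right) \left(-167\right) = 480 \left(-167\right) = -80160$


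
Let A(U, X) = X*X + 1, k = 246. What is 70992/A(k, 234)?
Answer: 4176/3221 ≈ 1.2965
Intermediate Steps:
A(U, X) = 1 + X² (A(U, X) = X² + 1 = 1 + X²)
70992/A(k, 234) = 70992/(1 + 234²) = 70992/(1 + 54756) = 70992/54757 = 70992*(1/54757) = 4176/3221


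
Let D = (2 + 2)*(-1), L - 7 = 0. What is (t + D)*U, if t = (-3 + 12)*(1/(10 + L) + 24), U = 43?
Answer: 155359/17 ≈ 9138.8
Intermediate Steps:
L = 7 (L = 7 + 0 = 7)
t = 3681/17 (t = (-3 + 12)*(1/(10 + 7) + 24) = 9*(1/17 + 24) = 9*(409/17) = 3681/17 ≈ 216.53)
D = -4 (D = 4*(-1) = -4)
(t + D)*U = (3681/17 - 4)*43 = (3613/17)*43 = 155359/17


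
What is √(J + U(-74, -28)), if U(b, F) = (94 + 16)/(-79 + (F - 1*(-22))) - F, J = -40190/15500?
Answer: √669687358/5270 ≈ 4.9105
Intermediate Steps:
J = -4019/1550 (J = -40190*1/15500 = -4019/1550 ≈ -2.5929)
U(b, F) = -F + 110/(-57 + F) (U(b, F) = 110/(-79 + (F + 22)) - F = 110/(-79 + (22 + F)) - F = 110/(-57 + F) - F = -F + 110/(-57 + F))
√(J + U(-74, -28)) = √(-4019/1550 + (110 - 1*(-28)² + 57*(-28))/(-57 - 28)) = √(-4019/1550 + (110 - 1*784 - 1596)/(-85)) = √(-4019/1550 - (110 - 784 - 1596)/85) = √(-4019/1550 - 1/85*(-2270)) = √(-4019/1550 + 454/17) = √(635377/26350) = √669687358/5270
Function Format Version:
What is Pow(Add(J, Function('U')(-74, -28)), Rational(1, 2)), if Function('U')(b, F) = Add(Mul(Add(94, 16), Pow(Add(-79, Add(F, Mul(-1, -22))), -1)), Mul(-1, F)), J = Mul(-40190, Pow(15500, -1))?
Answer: Mul(Rational(1, 5270), Pow(669687358, Rational(1, 2))) ≈ 4.9105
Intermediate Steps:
J = Rational(-4019, 1550) (J = Mul(-40190, Rational(1, 15500)) = Rational(-4019, 1550) ≈ -2.5929)
Function('U')(b, F) = Add(Mul(-1, F), Mul(110, Pow(Add(-57, F), -1))) (Function('U')(b, F) = Add(Mul(110, Pow(Add(-79, Add(F, 22)), -1)), Mul(-1, F)) = Add(Mul(110, Pow(Add(-79, Add(22, F)), -1)), Mul(-1, F)) = Add(Mul(110, Pow(Add(-57, F), -1)), Mul(-1, F)) = Add(Mul(-1, F), Mul(110, Pow(Add(-57, F), -1))))
Pow(Add(J, Function('U')(-74, -28)), Rational(1, 2)) = Pow(Add(Rational(-4019, 1550), Mul(Pow(Add(-57, -28), -1), Add(110, Mul(-1, Pow(-28, 2)), Mul(57, -28)))), Rational(1, 2)) = Pow(Add(Rational(-4019, 1550), Mul(Pow(-85, -1), Add(110, Mul(-1, 784), -1596))), Rational(1, 2)) = Pow(Add(Rational(-4019, 1550), Mul(Rational(-1, 85), Add(110, -784, -1596))), Rational(1, 2)) = Pow(Add(Rational(-4019, 1550), Mul(Rational(-1, 85), -2270)), Rational(1, 2)) = Pow(Add(Rational(-4019, 1550), Rational(454, 17)), Rational(1, 2)) = Pow(Rational(635377, 26350), Rational(1, 2)) = Mul(Rational(1, 5270), Pow(669687358, Rational(1, 2)))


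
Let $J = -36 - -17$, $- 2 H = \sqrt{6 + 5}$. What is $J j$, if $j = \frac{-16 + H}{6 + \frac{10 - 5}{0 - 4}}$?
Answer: $64 + 2 \sqrt{11} \approx 70.633$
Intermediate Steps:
$H = - \frac{\sqrt{11}}{2}$ ($H = - \frac{\sqrt{6 + 5}}{2} = - \frac{\sqrt{11}}{2} \approx -1.6583$)
$j = - \frac{64}{19} - \frac{2 \sqrt{11}}{19}$ ($j = \frac{-16 - \frac{\sqrt{11}}{2}}{6 + \frac{10 - 5}{0 - 4}} = \frac{-16 - \frac{\sqrt{11}}{2}}{6 + \frac{5}{-4}} = \frac{-16 - \frac{\sqrt{11}}{2}}{6 + 5 \left(- \frac{1}{4}\right)} = \frac{-16 - \frac{\sqrt{11}}{2}}{6 - \frac{5}{4}} = \frac{-16 - \frac{\sqrt{11}}{2}}{\frac{19}{4}} = \left(-16 - \frac{\sqrt{11}}{2}\right) \frac{4}{19} = - \frac{64}{19} - \frac{2 \sqrt{11}}{19} \approx -3.7175$)
$J = -19$ ($J = -36 + 17 = -19$)
$J j = - 19 \left(- \frac{64}{19} - \frac{2 \sqrt{11}}{19}\right) = 64 + 2 \sqrt{11}$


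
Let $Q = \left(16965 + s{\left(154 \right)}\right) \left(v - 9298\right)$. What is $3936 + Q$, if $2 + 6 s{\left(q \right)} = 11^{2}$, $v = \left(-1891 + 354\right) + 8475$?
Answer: $- \frac{120240812}{3} \approx -4.008 \cdot 10^{7}$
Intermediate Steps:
$v = 6938$ ($v = -1537 + 8475 = 6938$)
$s{\left(q \right)} = \frac{119}{6}$ ($s{\left(q \right)} = - \frac{1}{3} + \frac{11^{2}}{6} = - \frac{1}{3} + \frac{1}{6} \cdot 121 = - \frac{1}{3} + \frac{121}{6} = \frac{119}{6}$)
$Q = - \frac{120252620}{3}$ ($Q = \left(16965 + \frac{119}{6}\right) \left(6938 - 9298\right) = \frac{101909}{6} \left(-2360\right) = - \frac{120252620}{3} \approx -4.0084 \cdot 10^{7}$)
$3936 + Q = 3936 - \frac{120252620}{3} = - \frac{120240812}{3}$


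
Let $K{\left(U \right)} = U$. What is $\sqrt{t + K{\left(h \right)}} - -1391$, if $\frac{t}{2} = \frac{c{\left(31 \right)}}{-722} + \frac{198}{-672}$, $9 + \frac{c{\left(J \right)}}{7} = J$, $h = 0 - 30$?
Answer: $1391 + \frac{i \sqrt{8778238}}{532} \approx 1391.0 + 5.5692 i$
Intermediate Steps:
$h = -30$ ($h = 0 - 30 = -30$)
$c{\left(J \right)} = -63 + 7 J$
$t = - \frac{20537}{20216}$ ($t = 2 \left(\frac{-63 + 7 \cdot 31}{-722} + \frac{198}{-672}\right) = 2 \left(\left(-63 + 217\right) \left(- \frac{1}{722}\right) + 198 \left(- \frac{1}{672}\right)\right) = 2 \left(154 \left(- \frac{1}{722}\right) - \frac{33}{112}\right) = 2 \left(- \frac{77}{361} - \frac{33}{112}\right) = 2 \left(- \frac{20537}{40432}\right) = - \frac{20537}{20216} \approx -1.0159$)
$\sqrt{t + K{\left(h \right)}} - -1391 = \sqrt{- \frac{20537}{20216} - 30} - -1391 = \sqrt{- \frac{627017}{20216}} + 1391 = \frac{i \sqrt{8778238}}{532} + 1391 = 1391 + \frac{i \sqrt{8778238}}{532}$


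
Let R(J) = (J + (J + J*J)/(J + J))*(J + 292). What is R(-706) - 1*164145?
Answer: 274074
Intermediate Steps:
R(J) = (292 + J)*(J + (J + J²)/(2*J)) (R(J) = (J + (J + J²)/((2*J)))*(292 + J) = (J + (J + J²)*(1/(2*J)))*(292 + J) = (J + (J + J²)/(2*J))*(292 + J) = (292 + J)*(J + (J + J²)/(2*J)))
R(-706) - 1*164145 = (146 + (3/2)*(-706)² + (877/2)*(-706)) - 1*164145 = (146 + (3/2)*498436 - 309581) - 164145 = (146 + 747654 - 309581) - 164145 = 438219 - 164145 = 274074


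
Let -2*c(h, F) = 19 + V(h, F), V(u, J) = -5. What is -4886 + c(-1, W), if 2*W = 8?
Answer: -4893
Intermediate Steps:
W = 4 (W = (1/2)*8 = 4)
c(h, F) = -7 (c(h, F) = -(19 - 5)/2 = -1/2*14 = -7)
-4886 + c(-1, W) = -4886 - 7 = -4893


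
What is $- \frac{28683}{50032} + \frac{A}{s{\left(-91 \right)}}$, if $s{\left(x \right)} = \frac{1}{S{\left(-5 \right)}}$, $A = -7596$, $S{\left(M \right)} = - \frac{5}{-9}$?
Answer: $- \frac{211163723}{50032} \approx -4220.6$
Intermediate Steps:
$S{\left(M \right)} = \frac{5}{9}$ ($S{\left(M \right)} = \left(-5\right) \left(- \frac{1}{9}\right) = \frac{5}{9}$)
$s{\left(x \right)} = \frac{9}{5}$ ($s{\left(x \right)} = \frac{1}{\frac{5}{9}} = \frac{9}{5}$)
$- \frac{28683}{50032} + \frac{A}{s{\left(-91 \right)}} = - \frac{28683}{50032} - \frac{7596}{\frac{9}{5}} = \left(-28683\right) \frac{1}{50032} - 4220 = - \frac{28683}{50032} - 4220 = - \frac{211163723}{50032}$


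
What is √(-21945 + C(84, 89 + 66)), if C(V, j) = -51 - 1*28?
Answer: 2*I*√5506 ≈ 148.4*I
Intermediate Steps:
C(V, j) = -79 (C(V, j) = -51 - 28 = -79)
√(-21945 + C(84, 89 + 66)) = √(-21945 - 79) = √(-22024) = 2*I*√5506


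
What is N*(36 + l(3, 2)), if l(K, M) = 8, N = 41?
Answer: 1804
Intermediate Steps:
N*(36 + l(3, 2)) = 41*(36 + 8) = 41*44 = 1804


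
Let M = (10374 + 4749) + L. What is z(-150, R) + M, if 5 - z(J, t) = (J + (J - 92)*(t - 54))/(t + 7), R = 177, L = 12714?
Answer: 1288211/46 ≈ 28005.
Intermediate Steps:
z(J, t) = 5 - (J + (-92 + J)*(-54 + t))/(7 + t) (z(J, t) = 5 - (J + (J - 92)*(t - 54))/(t + 7) = 5 - (J + (-92 + J)*(-54 + t))/(7 + t))
M = 27837 (M = (10374 + 4749) + 12714 = 15123 + 12714 = 27837)
z(-150, R) + M = (-4933 + 53*(-150) + 97*177 - 1*(-150)*177)/(7 + 177) + 27837 = (-4933 - 7950 + 17169 + 26550)/184 + 27837 = (1/184)*30836 + 27837 = 7709/46 + 27837 = 1288211/46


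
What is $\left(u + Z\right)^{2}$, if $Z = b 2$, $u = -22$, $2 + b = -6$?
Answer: $1444$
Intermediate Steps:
$b = -8$ ($b = -2 - 6 = -8$)
$Z = -16$ ($Z = \left(-8\right) 2 = -16$)
$\left(u + Z\right)^{2} = \left(-22 - 16\right)^{2} = \left(-38\right)^{2} = 1444$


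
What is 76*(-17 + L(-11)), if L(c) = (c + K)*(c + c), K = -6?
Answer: 27132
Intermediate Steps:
L(c) = 2*c*(-6 + c) (L(c) = (c - 6)*(c + c) = (-6 + c)*(2*c) = 2*c*(-6 + c))
76*(-17 + L(-11)) = 76*(-17 + 2*(-11)*(-6 - 11)) = 76*(-17 + 2*(-11)*(-17)) = 76*(-17 + 374) = 76*357 = 27132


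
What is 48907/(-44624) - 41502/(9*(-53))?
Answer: 609552203/7095216 ≈ 85.910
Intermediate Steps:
48907/(-44624) - 41502/(9*(-53)) = 48907*(-1/44624) - 41502/(-477) = -48907/44624 - 41502*(-1/477) = -48907/44624 + 13834/159 = 609552203/7095216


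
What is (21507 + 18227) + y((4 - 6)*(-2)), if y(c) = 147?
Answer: 39881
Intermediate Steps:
(21507 + 18227) + y((4 - 6)*(-2)) = (21507 + 18227) + 147 = 39734 + 147 = 39881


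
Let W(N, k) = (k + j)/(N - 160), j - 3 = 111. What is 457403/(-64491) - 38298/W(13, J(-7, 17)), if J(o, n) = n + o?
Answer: 181507550387/3998442 ≈ 45395.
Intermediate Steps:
j = 114 (j = 3 + 111 = 114)
W(N, k) = (114 + k)/(-160 + N) (W(N, k) = (k + 114)/(N - 160) = (114 + k)/(-160 + N))
457403/(-64491) - 38298/W(13, J(-7, 17)) = 457403/(-64491) - 38298*(-160 + 13)/(114 + (17 - 7)) = 457403*(-1/64491) - 38298*(-147/(114 + 10)) = -457403/64491 - 38298/((-1/147*124)) = -457403/64491 - 38298/(-124/147) = -457403/64491 - 38298*(-147/124) = -457403/64491 + 2814903/62 = 181507550387/3998442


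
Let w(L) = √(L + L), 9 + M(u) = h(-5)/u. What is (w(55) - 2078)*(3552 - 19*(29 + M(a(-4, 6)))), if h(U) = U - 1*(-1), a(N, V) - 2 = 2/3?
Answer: -6650639 + 6401*√110/2 ≈ -6.6171e+6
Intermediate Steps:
a(N, V) = 8/3 (a(N, V) = 2 + 2/3 = 2 + 2*(⅓) = 2 + ⅔ = 8/3)
h(U) = 1 + U (h(U) = U + 1 = 1 + U)
M(u) = -9 - 4/u (M(u) = -9 + (1 - 5)/u = -9 - 4/u)
w(L) = √2*√L (w(L) = √(2*L) = √2*√L)
(w(55) - 2078)*(3552 - 19*(29 + M(a(-4, 6)))) = (√2*√55 - 2078)*(3552 - 19*(29 + (-9 - 4/8/3))) = (√110 - 2078)*(3552 - 19*(29 + (-9 - 4*3/8))) = (-2078 + √110)*(3552 - 19*(29 + (-9 - 3/2))) = (-2078 + √110)*(3552 - 19*(29 - 21/2)) = (-2078 + √110)*(3552 - 19*37/2) = (-2078 + √110)*(3552 - 703/2) = (-2078 + √110)*(6401/2) = -6650639 + 6401*√110/2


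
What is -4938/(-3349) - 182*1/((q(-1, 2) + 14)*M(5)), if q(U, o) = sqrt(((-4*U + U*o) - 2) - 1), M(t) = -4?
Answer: 15767/3349 - 91*I/394 ≈ 4.708 - 0.23096*I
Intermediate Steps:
q(U, o) = sqrt(-3 - 4*U + U*o) (q(U, o) = sqrt((-2 - 4*U + U*o) - 1) = sqrt(-3 - 4*U + U*o))
-4938/(-3349) - 182*1/((q(-1, 2) + 14)*M(5)) = -4938/(-3349) - 182*(-1/(4*(sqrt(-3 - 4*(-1) - 1*2) + 14))) = -4938*(-1/3349) - 182*(-1/(4*(sqrt(-3 + 4 - 2) + 14))) = 4938/3349 - 182*(-1/(4*(sqrt(-1) + 14))) = 4938/3349 - 182*(-1/(4*(I + 14))) = 4938/3349 - (-637/197 + 91*I/394) = 4938/3349 - 182*(-56 + 4*I)/3152 = 4938/3349 - 91*(-56 + 4*I)/1576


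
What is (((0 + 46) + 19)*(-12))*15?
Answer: -11700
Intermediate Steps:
(((0 + 46) + 19)*(-12))*15 = ((46 + 19)*(-12))*15 = (65*(-12))*15 = -780*15 = -11700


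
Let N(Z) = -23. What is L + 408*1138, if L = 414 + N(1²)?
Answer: 464695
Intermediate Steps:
L = 391 (L = 414 - 23 = 391)
L + 408*1138 = 391 + 408*1138 = 391 + 464304 = 464695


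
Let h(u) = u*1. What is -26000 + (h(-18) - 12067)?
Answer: -38085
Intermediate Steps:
h(u) = u
-26000 + (h(-18) - 12067) = -26000 + (-18 - 12067) = -26000 - 12085 = -38085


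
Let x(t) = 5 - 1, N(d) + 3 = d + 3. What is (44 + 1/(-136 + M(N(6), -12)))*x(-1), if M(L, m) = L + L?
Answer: 5455/31 ≈ 175.97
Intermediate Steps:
N(d) = d (N(d) = -3 + (d + 3) = -3 + (3 + d) = d)
x(t) = 4
M(L, m) = 2*L
(44 + 1/(-136 + M(N(6), -12)))*x(-1) = (44 + 1/(-136 + 2*6))*4 = (44 + 1/(-136 + 12))*4 = (44 + 1/(-124))*4 = (44 - 1/124)*4 = (5455/124)*4 = 5455/31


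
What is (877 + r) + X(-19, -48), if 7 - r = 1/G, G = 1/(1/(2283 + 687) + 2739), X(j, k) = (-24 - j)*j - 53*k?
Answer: 2328479/2970 ≈ 784.00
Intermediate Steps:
X(j, k) = -53*k + j*(-24 - j) (X(j, k) = j*(-24 - j) - 53*k = -53*k + j*(-24 - j))
G = 2970/8134831 (G = 1/(1/2970 + 2739) = 1/(8134831/2970) = 2970/8134831 ≈ 0.00036510)
r = -8114041/2970 (r = 7 - 1/2970/8134831 = 7 - 1*8134831/2970 = 7 - 8134831/2970 = -8114041/2970 ≈ -2732.0)
(877 + r) + X(-19, -48) = (877 - 8114041/2970) + (-1*(-19)² - 53*(-48) - 24*(-19)) = -5509351/2970 + (-1*361 + 2544 + 456) = -5509351/2970 + (-361 + 2544 + 456) = -5509351/2970 + 2639 = 2328479/2970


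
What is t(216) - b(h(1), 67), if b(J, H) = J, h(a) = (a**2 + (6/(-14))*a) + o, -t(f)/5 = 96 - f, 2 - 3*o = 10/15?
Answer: 37736/63 ≈ 598.98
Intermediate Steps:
o = 4/9 (o = 2/3 - 10/(3*15) = 2/3 - 1/3*2/3 = 2/3 - 2/9 = 4/9 ≈ 0.44444)
t(f) = -480 + 5*f (t(f) = -5*(96 - f) = -480 + 5*f)
h(a) = 4/9 + a**2 - 3*a/7 (h(a) = (a**2 + (6/(-14))*a) + 4/9 = (a**2 + (6*(-1/14))*a) + 4/9 = (a**2 - 3*a/7) + 4/9 = 4/9 + a**2 - 3*a/7)
t(216) - b(h(1), 67) = (-480 + 5*216) - (4/9 + 1**2 - 3/7*1) = (-480 + 1080) - (4/9 + 1 - 3/7) = 600 - 1*64/63 = 600 - 64/63 = 37736/63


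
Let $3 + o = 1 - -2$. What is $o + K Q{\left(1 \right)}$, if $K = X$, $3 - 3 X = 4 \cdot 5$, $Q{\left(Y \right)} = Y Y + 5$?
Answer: $-34$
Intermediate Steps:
$Q{\left(Y \right)} = 5 + Y^{2}$ ($Q{\left(Y \right)} = Y^{2} + 5 = 5 + Y^{2}$)
$o = 0$ ($o = -3 + \left(1 - -2\right) = -3 + \left(1 + 2\right) = -3 + 3 = 0$)
$X = - \frac{17}{3}$ ($X = 1 - \frac{4 \cdot 5}{3} = 1 - \frac{20}{3} = - \frac{17}{3} \approx -5.6667$)
$K = - \frac{17}{3} \approx -5.6667$
$o + K Q{\left(1 \right)} = 0 - \frac{17 \left(5 + 1^{2}\right)}{3} = 0 - \frac{17 \left(5 + 1\right)}{3} = 0 - 34 = -34$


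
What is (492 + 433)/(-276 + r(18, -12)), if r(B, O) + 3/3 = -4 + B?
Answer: -925/263 ≈ -3.5171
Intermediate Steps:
r(B, O) = -5 + B (r(B, O) = -1 + (-4 + B) = -5 + B)
(492 + 433)/(-276 + r(18, -12)) = (492 + 433)/(-276 + (-5 + 18)) = 925/(-276 + 13) = 925/(-263) = 925*(-1/263) = -925/263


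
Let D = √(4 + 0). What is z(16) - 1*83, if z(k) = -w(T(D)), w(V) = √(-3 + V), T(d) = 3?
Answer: -83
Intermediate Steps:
D = 2 (D = √4 = 2)
z(k) = 0 (z(k) = -√(-3 + 3) = -√0 = -1*0 = 0)
z(16) - 1*83 = 0 - 1*83 = 0 - 83 = -83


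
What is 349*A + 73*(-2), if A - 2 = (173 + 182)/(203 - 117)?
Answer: 171367/86 ≈ 1992.6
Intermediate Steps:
A = 527/86 (A = 2 + (173 + 182)/(203 - 117) = 2 + 355/86 = 527/86 ≈ 6.1279)
349*A + 73*(-2) = 349*(527/86) + 73*(-2) = 183923/86 - 146 = 171367/86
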